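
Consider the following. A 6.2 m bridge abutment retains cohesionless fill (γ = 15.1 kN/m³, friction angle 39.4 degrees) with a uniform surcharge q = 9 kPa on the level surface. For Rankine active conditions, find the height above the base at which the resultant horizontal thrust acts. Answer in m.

K_a = 0.2234.
Triangular part P₁ = ½K_aγH² = 64.85 at H/3 = 2.067 m; rectangular part P₂ = K_a q H = 12.47 at H/2 = 3.100 m.
ȳ = (P₁·2.067 + P₂·3.100)/(P₁+P₂) = 2.233 m.

2.23 m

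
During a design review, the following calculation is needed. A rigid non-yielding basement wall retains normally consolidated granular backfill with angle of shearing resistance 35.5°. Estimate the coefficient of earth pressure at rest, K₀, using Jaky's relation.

K₀ = 1 − sin φ' = 1 − sin 35.5° = 0.4193.

0.419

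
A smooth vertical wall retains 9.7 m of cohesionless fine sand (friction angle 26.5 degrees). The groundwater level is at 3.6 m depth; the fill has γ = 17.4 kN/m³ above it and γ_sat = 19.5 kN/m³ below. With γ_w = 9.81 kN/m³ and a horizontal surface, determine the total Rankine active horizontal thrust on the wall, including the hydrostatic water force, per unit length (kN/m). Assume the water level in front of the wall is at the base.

441 kN/m

K_a = tan²(45° − φ/2) = 0.3829.
γ' = 19.5 − 9.81 = 9.690 kN/m³. Depth below WT = 6.1 m.
σ'_h at WT = K_a γ d_w = 23.99 kPa; at base = 23.99 + K_a γ' × 6.1 = 46.62 kPa.
P₁ (0–3.6 m) = ½×23.99×3.6 = 43.18. P₂ (3.6–9.7 m) = ½(23.99+46.62)×6.1 = 215.4.
P_w = ½ γ_w h₂² = 0.5×9.81×6.1² = 182.5. Total = 43.18+215.4+182.5 = 441.1 kN/m.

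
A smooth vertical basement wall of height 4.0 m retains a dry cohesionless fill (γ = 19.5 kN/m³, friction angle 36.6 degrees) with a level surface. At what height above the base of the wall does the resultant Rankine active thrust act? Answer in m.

K_a = 0.2530.
The pressure distribution is triangular, so the resultant acts at H/3 above the base = 4.0/3 = 1.333 m.

1.33 m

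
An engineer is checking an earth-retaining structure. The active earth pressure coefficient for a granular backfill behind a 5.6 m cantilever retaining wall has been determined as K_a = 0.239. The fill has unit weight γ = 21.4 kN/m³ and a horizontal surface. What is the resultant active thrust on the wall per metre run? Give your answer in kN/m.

P = ½ K_a γ H² = 0.5 × 0.239 × 21.4 × 5.6² = 80.20 kN/m.

80.2 kN/m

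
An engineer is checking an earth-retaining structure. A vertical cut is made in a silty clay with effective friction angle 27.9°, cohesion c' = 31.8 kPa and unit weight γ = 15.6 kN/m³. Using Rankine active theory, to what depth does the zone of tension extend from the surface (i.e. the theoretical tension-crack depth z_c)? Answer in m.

6.77 m

K_a = tan²(45° − 27.9°/2) = 0.3625; √K_a = 0.6020.
The active pressure is zero where K_a γ z = 2c√K_a, so z_c = 2c/(γ√K_a) = 2×31.8/(15.6×0.6020) = 6.772 m.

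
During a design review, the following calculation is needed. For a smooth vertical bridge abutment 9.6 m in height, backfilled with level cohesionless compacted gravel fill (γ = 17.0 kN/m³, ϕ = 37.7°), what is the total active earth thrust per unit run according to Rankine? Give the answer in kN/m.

K_a = tan²(45° − φ/2) = 0.2411.
P_a = ½ K_a γ H² = 0.5 × 0.2411 × 17.0 × 9.6² = 188.8 kN/m.

189 kN/m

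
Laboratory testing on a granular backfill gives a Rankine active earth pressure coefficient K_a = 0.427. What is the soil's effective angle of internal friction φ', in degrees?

K_a = tan²(45° − φ/2) ⇒ 45° − φ/2 = arctan(√0.427) = 33.16°.
φ = 2(45° − 33.16°) = 23.67°.

23.7°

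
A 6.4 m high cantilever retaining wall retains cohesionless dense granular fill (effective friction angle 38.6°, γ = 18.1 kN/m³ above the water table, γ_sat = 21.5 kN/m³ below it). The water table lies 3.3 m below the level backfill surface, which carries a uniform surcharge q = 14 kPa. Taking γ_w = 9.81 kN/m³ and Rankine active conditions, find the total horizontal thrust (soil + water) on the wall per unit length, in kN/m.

K_a = tan²(45° − φ/2) = 0.2316.
γ' = 21.5 − 9.81 = 11.69 kN/m³. h₂ = H − d_w = 3.1 m.
σ'_h: at surface K_a·q = 3.243; at WT K_a(q+γd_w) = 17.08; at base K_a(q+γd_w+γ'h₂) = 25.47 kPa.
P₁ = ½(3.243+17.08)×3.3 = 33.53; P₂ = ½(17.08+25.47)×3.1 = 65.95; P_w = ½γ_w h₂² = 47.14.
Total = 33.53+65.95+47.14 = 146.6 kN/m.

147 kN/m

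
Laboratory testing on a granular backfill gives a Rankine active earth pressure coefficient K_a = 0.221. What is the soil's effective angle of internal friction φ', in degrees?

39.6°

K_a = tan²(45° − φ/2) ⇒ 45° − φ/2 = arctan(√0.221) = 25.18°.
φ = 2(45° − 25.18°) = 39.64°.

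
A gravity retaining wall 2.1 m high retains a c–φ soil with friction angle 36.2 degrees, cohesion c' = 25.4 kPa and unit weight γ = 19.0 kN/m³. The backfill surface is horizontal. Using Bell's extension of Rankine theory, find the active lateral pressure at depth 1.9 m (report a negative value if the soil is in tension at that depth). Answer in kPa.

-16.5 kPa

K_a = (1 − sin φ)/(1 + sin φ) = 0.2574.
σ_a = K_a γ z − 2c√K_a = 0.2574×19.0×1.9 − 2×25.4×0.5073 = -16.48 kPa.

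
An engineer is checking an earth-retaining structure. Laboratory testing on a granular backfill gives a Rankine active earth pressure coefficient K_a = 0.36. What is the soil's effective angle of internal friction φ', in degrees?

K_a = tan²(45° − φ/2) ⇒ 45° − φ/2 = arctan(√0.36) = 30.96°.
φ = 2(45° − 30.96°) = 28.07°.

28.1°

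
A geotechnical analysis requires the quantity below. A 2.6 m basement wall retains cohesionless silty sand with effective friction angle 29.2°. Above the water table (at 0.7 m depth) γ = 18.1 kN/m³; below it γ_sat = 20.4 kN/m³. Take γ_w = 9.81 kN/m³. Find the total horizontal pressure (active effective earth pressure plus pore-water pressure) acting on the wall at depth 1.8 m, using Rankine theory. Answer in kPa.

K_a = (1 − sin φ)/(1 + sin φ) = 0.3442.
γ' = 20.4 − 9.81 = 10.59 kN/m³.
Effective vertical stress at 1.8 m: σ'_v = 18.1×0.7 + 10.59×1.10 = 24.32 kPa.
σ'_h = K_a σ'_v = 0.3442 × 24.32 = 8.371 kPa; u = γ_w × 1.10 = 10.79 kPa.
Total σ_h = 8.371 + 10.79 = 19.16 kPa.

19.2 kPa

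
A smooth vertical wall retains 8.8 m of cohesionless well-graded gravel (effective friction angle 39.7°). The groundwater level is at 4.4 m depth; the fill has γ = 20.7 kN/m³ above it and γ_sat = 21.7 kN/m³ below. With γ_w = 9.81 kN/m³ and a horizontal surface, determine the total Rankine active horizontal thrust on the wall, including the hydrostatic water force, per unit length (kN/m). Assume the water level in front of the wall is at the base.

K_a = tan²(45° − φ/2) = 0.2204.
γ' = 21.7 − 9.81 = 11.89 kN/m³. Depth below WT = 4.4 m.
σ'_h at WT = K_a γ d_w = 20.08 kPa; at base = 20.08 + K_a γ' × 4.4 = 31.61 kPa.
P₁ (0–4.4 m) = ½×20.08×4.4 = 44.17. P₂ (4.4–8.8 m) = ½(20.08+31.61)×4.4 = 113.7.
P_w = ½ γ_w h₂² = 0.5×9.81×4.4² = 94.96. Total = 44.17+113.7+94.96 = 252.8 kN/m.

253 kN/m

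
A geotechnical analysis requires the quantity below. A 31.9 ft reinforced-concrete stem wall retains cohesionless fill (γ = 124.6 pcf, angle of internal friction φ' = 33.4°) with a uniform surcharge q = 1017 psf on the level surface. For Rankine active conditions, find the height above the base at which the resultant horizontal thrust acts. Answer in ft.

K_a = 0.2899.
Triangular part P₁ = ½K_aγH² = 18380 at H/3 = 10.63 ft; rectangular part P₂ = K_a q H = 9406 at H/2 = 15.95 ft.
ȳ = (P₁·10.63 + P₂·15.95)/(P₁+P₂) = 12.43 ft.

12.4 ft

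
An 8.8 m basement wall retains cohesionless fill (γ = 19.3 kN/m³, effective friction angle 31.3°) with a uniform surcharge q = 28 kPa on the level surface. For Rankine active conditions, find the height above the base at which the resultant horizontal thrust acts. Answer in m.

K_a = 0.3162.
Triangular part P₁ = ½K_aγH² = 236.3 at H/3 = 2.933 m; rectangular part P₂ = K_a q H = 77.91 at H/2 = 4.400 m.
ȳ = (P₁·2.933 + P₂·4.400)/(P₁+P₂) = 3.297 m.

3.30 m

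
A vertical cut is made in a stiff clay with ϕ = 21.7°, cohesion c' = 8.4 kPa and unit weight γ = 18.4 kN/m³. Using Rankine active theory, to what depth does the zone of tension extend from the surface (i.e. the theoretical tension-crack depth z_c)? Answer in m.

K_a = tan²(45° − 21.7°/2) = 0.4601; √K_a = 0.6783.
The active pressure is zero where K_a γ z = 2c√K_a, so z_c = 2c/(γ√K_a) = 2×8.4/(18.4×0.6783) = 1.346 m.

1.35 m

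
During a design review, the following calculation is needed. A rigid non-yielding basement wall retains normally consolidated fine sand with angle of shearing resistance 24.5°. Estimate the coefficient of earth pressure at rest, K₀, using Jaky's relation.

0.585

K₀ = 1 − sin φ' = 1 − sin 24.5° = 0.5853.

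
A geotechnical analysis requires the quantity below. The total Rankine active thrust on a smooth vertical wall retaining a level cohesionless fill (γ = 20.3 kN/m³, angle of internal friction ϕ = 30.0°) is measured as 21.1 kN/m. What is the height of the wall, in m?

2.50 m

K_a = 0.3333. P_a = ½ K_a γ H² ⇒ H = √(2P_a/(K_a γ)).
H = √(2×21.1/(0.3333×20.3)) = 2.497 m.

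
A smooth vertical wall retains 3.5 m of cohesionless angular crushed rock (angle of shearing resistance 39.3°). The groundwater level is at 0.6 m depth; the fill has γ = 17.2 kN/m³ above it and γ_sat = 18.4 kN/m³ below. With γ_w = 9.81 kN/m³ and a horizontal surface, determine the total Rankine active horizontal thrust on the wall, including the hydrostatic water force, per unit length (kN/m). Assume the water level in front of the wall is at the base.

56.8 kN/m

K_a = tan²(45° − φ/2) = 0.2245.
γ' = 18.4 − 9.81 = 8.590 kN/m³. Depth below WT = 2.9 m.
σ'_h at WT = K_a γ d_w = 2.316 kPa; at base = 2.316 + K_a γ' × 2.9 = 7.908 kPa.
P₁ (0–0.6 m) = ½×2.316×0.6 = 0.6949. P₂ (0.6–3.5 m) = ½(2.316+7.908)×2.9 = 14.82.
P_w = ½ γ_w h₂² = 0.5×9.81×2.9² = 41.25. Total = 0.6949+14.82+41.25 = 56.77 kN/m.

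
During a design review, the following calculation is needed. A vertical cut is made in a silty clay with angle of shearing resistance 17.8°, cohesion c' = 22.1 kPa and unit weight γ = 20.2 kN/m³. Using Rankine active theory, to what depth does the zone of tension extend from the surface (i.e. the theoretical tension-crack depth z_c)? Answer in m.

3.00 m

K_a = tan²(45° − 17.8°/2) = 0.5318; √K_a = 0.7292.
The active pressure is zero where K_a γ z = 2c√K_a, so z_c = 2c/(γ√K_a) = 2×22.1/(20.2×0.7292) = 3.001 m.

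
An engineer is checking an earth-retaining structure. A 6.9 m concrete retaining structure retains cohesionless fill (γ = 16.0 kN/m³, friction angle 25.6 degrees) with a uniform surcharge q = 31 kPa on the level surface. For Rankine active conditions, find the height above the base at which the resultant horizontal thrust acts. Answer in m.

K_a = 0.3966.
Triangular part P₁ = ½K_aγH² = 151.0 at H/3 = 2.300 m; rectangular part P₂ = K_a q H = 84.83 at H/2 = 3.450 m.
ȳ = (P₁·2.300 + P₂·3.450)/(P₁+P₂) = 2.714 m.

2.71 m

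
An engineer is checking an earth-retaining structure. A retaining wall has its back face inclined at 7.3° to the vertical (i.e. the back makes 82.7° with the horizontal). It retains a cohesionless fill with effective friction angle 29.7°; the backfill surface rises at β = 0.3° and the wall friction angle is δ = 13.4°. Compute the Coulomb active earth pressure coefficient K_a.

K_a = sin²(α+φ) / [sin²α · sin(α−δ) · (1 + √{sin(φ+δ)sin(φ−β) / (sin(α−δ)sin(α+β))})²].
With α = 82.7°, φ = 29.7°, δ = 13.4°, β = 0.3°: K_a = 0.3623.

0.362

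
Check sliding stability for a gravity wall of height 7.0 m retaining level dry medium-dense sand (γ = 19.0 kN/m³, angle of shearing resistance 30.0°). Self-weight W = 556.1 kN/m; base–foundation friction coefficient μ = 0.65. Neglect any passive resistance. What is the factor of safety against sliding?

2.33

K_a = tan²(45° − 30.0°/2) = 0.3333.
P_a = ½K_aγH² = 0.5×0.3333×19.0×7.0² = 155.2 kN/m, acting at H/3 = 2.333 m above the base.
FS_sliding = μW / P_a = 0.65×556.1 / 155.2 = 2.330.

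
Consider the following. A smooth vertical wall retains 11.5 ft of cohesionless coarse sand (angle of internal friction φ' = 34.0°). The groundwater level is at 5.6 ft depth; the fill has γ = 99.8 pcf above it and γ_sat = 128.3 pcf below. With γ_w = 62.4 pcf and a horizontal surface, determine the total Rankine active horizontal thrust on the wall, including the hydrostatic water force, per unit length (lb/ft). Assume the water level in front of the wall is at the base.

K_a = tan²(45° − φ/2) = 0.2827.
γ' = 128.3 − 62.4 = 65.90 pcf. Depth below WT = 5.9 ft.
σ'_h at WT = K_a γ d_w = 158.0 psf; at base = 158.0 + K_a γ' × 5.9 = 267.9 psf.
P₁ (0–5.6 ft) = ½×158.0×5.6 = 442.4. P₂ (5.6–11.5 ft) = ½(158.0+267.9)×5.9 = 1256.
P_w = ½ γ_w h₂² = 0.5×62.4×5.9² = 1086. Total = 442.4+1256+1086 = 2785 lb/ft.

2780 lb/ft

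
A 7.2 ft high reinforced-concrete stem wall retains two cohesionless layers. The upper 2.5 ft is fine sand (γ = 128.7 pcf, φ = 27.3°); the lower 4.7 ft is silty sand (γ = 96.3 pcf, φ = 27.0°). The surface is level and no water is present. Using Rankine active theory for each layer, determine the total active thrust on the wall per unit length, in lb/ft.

1120 lb/ft

K_a1 = tan²(45°−27.3°/2) = 0.3711; K_a2 = tan²(45°−27.0°/2) = 0.3755.
Layer 1: σ at base = K_a1 γ₁ h₁ = 119.4 psf; P₁ = ½×119.4×2.5 = 149.3.
Layer 2: σ_v at top = γ₁h₁ = 321.8; σ_h top = K_a2×321.8 = 120.8; σ_h base = K_a2×(321.8+96.3×4.7) = 290.8.
P₂ = ½(120.8+290.8)×4.7 = 967.3. Total P_a = 149.3+967.3 = 1117 lb/ft.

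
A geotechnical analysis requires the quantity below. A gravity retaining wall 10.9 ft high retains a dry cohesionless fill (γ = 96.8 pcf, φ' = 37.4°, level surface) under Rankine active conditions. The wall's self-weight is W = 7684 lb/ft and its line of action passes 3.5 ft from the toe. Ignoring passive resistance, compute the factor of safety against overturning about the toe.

K_a = tan²(45° − 37.4°/2) = 0.2443.
P_a = ½K_aγH² = 0.5×0.2443×96.8×10.9² = 1405 lb/ft, acting at H/3 = 3.633 ft above the base.
Overturning moment M_o = P_a × H/3 = 1405 × 3.633 = 5103.
Resisting moment M_r = W × 3.5 = 7684 × 3.5 = 26890.
FS_overturning = M_r/M_o = 26890/5103 = 5.270.

5.27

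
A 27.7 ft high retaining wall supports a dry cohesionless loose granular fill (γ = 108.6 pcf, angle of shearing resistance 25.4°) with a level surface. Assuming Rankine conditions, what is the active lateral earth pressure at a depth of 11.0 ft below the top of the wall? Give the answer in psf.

K_a = (1 − sin φ)/(1 + sin φ) = 0.3996.
σ_h = K_a γ z = 0.3996 × 108.6 × 11.0 = 477.4 psf.

477 psf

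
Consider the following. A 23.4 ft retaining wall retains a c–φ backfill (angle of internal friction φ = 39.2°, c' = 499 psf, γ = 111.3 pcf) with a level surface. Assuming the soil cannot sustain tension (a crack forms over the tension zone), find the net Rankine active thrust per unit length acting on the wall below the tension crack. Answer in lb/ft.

256 lb/ft

K_a = 0.2255; √K_a = 0.4748.
Tension-crack depth z_c = 2c/(γ√K_a) = 2×499/(111.3×0.4748) = 18.88 ft.
σ_a at base = K_a γ H − 2c√K_a = 0.2255×111.3×23.4 − 2×499×0.4748 = 113.3 psf.
P_a = ½ × 113.3 × (H − z_c) = 0.5×113.3×4.516 = 255.9 lb/ft.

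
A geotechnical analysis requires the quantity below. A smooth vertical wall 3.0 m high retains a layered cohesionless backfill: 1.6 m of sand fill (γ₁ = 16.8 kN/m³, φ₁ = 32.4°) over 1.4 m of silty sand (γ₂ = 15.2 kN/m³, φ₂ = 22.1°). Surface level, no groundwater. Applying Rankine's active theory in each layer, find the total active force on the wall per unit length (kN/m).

30.3 kN/m

K_a1 = tan²(45°−32.4°/2) = 0.3022; K_a2 = tan²(45°−22.1°/2) = 0.4533.
Layer 1: σ at base = K_a1 γ₁ h₁ = 8.124 kPa; P₁ = ½×8.124×1.6 = 6.499.
Layer 2: σ_v at top = γ₁h₁ = 26.88; σ_h top = K_a2×26.88 = 12.18; σ_h base = K_a2×(26.88+15.2×1.4) = 21.83.
P₂ = ½(12.18+21.83)×1.4 = 23.81. Total P_a = 6.499+23.81 = 30.31 kN/m.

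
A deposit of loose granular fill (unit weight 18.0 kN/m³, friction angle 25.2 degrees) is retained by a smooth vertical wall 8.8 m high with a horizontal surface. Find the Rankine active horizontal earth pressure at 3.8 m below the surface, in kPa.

K_a = (1 − sin φ)/(1 + sin φ) = 0.4027.
σ_h = K_a γ z = 0.4027 × 18.0 × 3.8 = 27.55 kPa.

27.5 kPa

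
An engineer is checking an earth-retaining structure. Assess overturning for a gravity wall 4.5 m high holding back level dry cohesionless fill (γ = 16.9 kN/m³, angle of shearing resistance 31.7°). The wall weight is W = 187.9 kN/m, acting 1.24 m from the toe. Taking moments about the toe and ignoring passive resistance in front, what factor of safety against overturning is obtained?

2.92

K_a = tan²(45° − 31.7°/2) = 0.3111.
P_a = ½K_aγH² = 0.5×0.3111×16.9×4.5² = 53.23 kN/m, acting at H/3 = 1.500 m above the base.
Overturning moment M_o = P_a × H/3 = 53.23 × 1.500 = 79.84.
Resisting moment M_r = W × 1.24 = 187.9 × 1.24 = 233.0.
FS_overturning = M_r/M_o = 233.0/79.84 = 2.918.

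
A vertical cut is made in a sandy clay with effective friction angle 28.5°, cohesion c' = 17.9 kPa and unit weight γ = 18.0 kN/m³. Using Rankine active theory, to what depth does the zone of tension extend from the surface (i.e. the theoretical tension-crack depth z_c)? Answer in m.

3.34 m

K_a = tan²(45° − 28.5°/2) = 0.3540; √K_a = 0.5949.
The active pressure is zero where K_a γ z = 2c√K_a, so z_c = 2c/(γ√K_a) = 2×17.9/(18.0×0.5949) = 3.343 m.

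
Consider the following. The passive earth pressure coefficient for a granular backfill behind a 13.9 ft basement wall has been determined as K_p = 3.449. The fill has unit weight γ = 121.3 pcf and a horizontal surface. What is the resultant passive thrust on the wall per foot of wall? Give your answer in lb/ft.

40400 lb/ft

P = ½ K_p γ H² = 0.5 × 3.449 × 121.3 × 13.9² = 40420 lb/ft.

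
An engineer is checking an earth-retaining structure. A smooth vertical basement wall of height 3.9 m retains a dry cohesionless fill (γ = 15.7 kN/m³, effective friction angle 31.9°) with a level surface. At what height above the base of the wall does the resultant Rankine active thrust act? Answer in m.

1.30 m

K_a = 0.3085.
The pressure distribution is triangular, so the resultant acts at H/3 above the base = 3.9/3 = 1.300 m.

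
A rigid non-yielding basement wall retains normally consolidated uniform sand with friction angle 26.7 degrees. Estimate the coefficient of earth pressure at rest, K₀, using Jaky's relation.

0.551

K₀ = 1 − sin φ' = 1 − sin 26.7° = 0.5507.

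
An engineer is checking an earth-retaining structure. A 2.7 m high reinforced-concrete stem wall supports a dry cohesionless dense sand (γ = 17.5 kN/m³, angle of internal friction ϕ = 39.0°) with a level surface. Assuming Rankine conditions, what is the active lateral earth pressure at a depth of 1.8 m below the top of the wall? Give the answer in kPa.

K_a = (1 − sin φ)/(1 + sin φ) = 0.2275.
σ_h = K_a γ z = 0.2275 × 17.5 × 1.8 = 7.166 kPa.

7.17 kPa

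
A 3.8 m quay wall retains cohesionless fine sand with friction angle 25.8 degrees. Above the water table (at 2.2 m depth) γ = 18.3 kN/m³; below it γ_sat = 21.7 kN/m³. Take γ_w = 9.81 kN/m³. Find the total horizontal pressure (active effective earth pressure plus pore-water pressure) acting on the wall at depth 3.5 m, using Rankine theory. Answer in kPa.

K_a = (1 − sin φ)/(1 + sin φ) = 0.3935.
γ' = 21.7 − 9.81 = 11.89 kN/m³.
Effective vertical stress at 3.5 m: σ'_v = 18.3×2.2 + 11.89×1.30 = 55.72 kPa.
σ'_h = K_a σ'_v = 0.3935 × 55.72 = 21.92 kPa; u = γ_w × 1.30 = 12.75 kPa.
Total σ_h = 21.92 + 12.75 = 34.68 kPa.

34.7 kPa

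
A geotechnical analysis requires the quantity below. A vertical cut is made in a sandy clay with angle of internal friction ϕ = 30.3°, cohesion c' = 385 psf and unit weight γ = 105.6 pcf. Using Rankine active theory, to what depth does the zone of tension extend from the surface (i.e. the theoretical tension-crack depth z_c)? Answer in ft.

K_a = tan²(45° − 30.3°/2) = 0.3293; √K_a = 0.5739.
The active pressure is zero where K_a γ z = 2c√K_a, so z_c = 2c/(γ√K_a) = 2×385/(105.6×0.5739) = 12.71 ft.

12.7 ft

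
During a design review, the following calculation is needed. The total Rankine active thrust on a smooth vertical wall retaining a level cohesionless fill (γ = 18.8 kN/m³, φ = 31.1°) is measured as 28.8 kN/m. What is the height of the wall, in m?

K_a = 0.3188. P_a = ½ K_a γ H² ⇒ H = √(2P_a/(K_a γ)).
H = √(2×28.8/(0.3188×18.8)) = 3.100 m.

3.10 m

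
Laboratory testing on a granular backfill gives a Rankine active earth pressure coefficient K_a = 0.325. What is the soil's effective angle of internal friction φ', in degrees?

30.6°

K_a = tan²(45° − φ/2) ⇒ 45° − φ/2 = arctan(√0.325) = 29.69°.
φ = 2(45° − 29.69°) = 30.63°.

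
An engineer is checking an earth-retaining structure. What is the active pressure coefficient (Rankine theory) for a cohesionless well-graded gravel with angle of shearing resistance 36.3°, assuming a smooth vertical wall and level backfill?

K_a = tan²(45° − φ/2) = tan²(26.85°) = 0.2563.

0.256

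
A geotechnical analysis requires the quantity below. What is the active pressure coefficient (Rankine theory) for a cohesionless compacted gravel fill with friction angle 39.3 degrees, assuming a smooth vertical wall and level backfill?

0.224

K_a = tan²(45° − φ/2) = tan²(25.35°) = 0.2245.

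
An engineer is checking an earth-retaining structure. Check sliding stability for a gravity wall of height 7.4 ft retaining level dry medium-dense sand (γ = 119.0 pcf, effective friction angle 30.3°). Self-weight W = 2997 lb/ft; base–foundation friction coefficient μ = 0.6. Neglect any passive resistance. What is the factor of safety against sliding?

K_a = tan²(45° − 30.3°/2) = 0.3293.
P_a = ½K_aγH² = 0.5×0.3293×119.0×7.4² = 1073 lb/ft, acting at H/3 = 2.467 ft above the base.
FS_sliding = μW / P_a = 0.6×2997 / 1073 = 1.676.

1.68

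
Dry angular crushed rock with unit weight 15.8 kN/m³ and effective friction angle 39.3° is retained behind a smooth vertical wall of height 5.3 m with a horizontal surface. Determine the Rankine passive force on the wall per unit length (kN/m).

989 kN/m

K_p = tan²(45° + φ/2) = 4.455.
P_p = ½ K_p γ H² = 0.5 × 4.455 × 15.8 × 5.3² = 988.7 kN/m.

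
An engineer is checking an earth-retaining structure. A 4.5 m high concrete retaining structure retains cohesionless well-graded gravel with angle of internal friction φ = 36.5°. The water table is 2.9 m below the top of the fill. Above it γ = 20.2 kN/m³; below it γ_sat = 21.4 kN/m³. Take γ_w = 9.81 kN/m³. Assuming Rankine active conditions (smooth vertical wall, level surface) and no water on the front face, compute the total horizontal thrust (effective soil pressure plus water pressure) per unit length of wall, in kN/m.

K_a = tan²(45° − φ/2) = 0.2541.
γ' = 21.4 − 9.81 = 11.59 kN/m³. Depth below WT = 1.6 m.
σ'_h at WT = K_a γ d_w = 14.88 kPa; at base = 14.88 + K_a γ' × 1.6 = 19.59 kPa.
P₁ (0–2.9 m) = ½×14.88×2.9 = 21.58. P₂ (2.9–4.5 m) = ½(14.88+19.59)×1.6 = 27.58.
P_w = ½ γ_w h₂² = 0.5×9.81×1.6² = 12.56. Total = 21.58+27.58+12.56 = 61.72 kN/m.

61.7 kN/m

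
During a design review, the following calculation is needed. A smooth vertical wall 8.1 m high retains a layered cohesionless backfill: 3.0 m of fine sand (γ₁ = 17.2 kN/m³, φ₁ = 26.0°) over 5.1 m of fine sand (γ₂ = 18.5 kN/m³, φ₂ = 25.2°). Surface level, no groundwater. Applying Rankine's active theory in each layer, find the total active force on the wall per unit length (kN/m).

233 kN/m

K_a1 = tan²(45°−26.0°/2) = 0.3905; K_a2 = tan²(45°−25.2°/2) = 0.4027.
Layer 1: σ at base = K_a1 γ₁ h₁ = 20.15 kPa; P₁ = ½×20.15×3.0 = 30.22.
Layer 2: σ_v at top = γ₁h₁ = 51.60; σ_h top = K_a2×51.60 = 20.78; σ_h base = K_a2×(51.60+18.5×5.1) = 58.78.
P₂ = ½(20.78+58.78)×5.1 = 202.9. Total P_a = 30.22+202.9 = 233.1 kN/m.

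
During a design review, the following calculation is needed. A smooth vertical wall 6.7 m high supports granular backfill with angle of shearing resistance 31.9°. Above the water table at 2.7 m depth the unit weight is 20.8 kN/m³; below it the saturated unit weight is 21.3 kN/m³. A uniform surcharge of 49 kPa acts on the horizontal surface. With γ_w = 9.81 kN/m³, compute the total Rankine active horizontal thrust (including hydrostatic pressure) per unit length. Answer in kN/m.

301 kN/m

K_a = tan²(45° − φ/2) = 0.3085.
γ' = 21.3 − 9.81 = 11.49 kN/m³. h₂ = H − d_w = 4.0 m.
σ'_h: at surface K_a·q = 15.12; at WT K_a(q+γd_w) = 32.44; at base K_a(q+γd_w+γ'h₂) = 46.62 kPa.
P₁ = ½(15.12+32.44)×2.7 = 64.21; P₂ = ½(32.44+46.62)×4.0 = 158.1; P_w = ½γ_w h₂² = 78.48.
Total = 64.21+158.1+78.48 = 300.8 kN/m.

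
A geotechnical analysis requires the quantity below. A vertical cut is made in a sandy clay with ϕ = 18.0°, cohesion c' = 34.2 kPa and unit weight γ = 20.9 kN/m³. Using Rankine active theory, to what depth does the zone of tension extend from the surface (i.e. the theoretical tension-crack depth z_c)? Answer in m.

K_a = tan²(45° − 18.0°/2) = 0.5279; √K_a = 0.7265.
The active pressure is zero where K_a γ z = 2c√K_a, so z_c = 2c/(γ√K_a) = 2×34.2/(20.9×0.7265) = 4.505 m.

4.50 m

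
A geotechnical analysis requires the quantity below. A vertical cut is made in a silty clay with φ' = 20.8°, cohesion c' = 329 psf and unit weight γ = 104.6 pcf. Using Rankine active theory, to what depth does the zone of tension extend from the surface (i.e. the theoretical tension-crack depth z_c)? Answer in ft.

9.12 ft

K_a = tan²(45° − 20.8°/2) = 0.4759; √K_a = 0.6899.
The active pressure is zero where K_a γ z = 2c√K_a, so z_c = 2c/(γ√K_a) = 2×329/(104.6×0.6899) = 9.119 ft.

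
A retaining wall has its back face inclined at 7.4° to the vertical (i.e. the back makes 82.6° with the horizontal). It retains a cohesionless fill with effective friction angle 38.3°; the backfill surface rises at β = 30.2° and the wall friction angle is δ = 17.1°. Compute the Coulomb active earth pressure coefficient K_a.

0.437

K_a = sin²(α+φ) / [sin²α · sin(α−δ) · (1 + √{sin(φ+δ)sin(φ−β) / (sin(α−δ)sin(α+β))})²].
With α = 82.6°, φ = 38.3°, δ = 17.1°, β = 30.2°: K_a = 0.4372.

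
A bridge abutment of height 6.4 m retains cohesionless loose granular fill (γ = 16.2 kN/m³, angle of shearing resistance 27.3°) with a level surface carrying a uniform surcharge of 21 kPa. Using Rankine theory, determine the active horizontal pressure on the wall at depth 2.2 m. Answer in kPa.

21.0 kPa

K_a = (1 − sin φ)/(1 + sin φ) = 0.3711.
σ_v = γz + q = 16.2 × 2.2 + 21 = 56.64 kPa.
σ_h = K_a σ_v = 0.3711 × 56.64 = 21.02 kPa.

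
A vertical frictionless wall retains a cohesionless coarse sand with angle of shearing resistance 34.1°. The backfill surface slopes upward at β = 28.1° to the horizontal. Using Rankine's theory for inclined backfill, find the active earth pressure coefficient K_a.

K_a = cos β · (cos β − √(cos²β − cos²φ)) / (cos β + √(cos²β − cos²φ)).
cos β = 0.8821, cos φ = 0.8281, √(cos²β − cos²φ) = 0.3041.
K_a = 0.8821 × (0.8821 − 0.3041)/(0.8821 + 0.3041) = 0.4299.

0.430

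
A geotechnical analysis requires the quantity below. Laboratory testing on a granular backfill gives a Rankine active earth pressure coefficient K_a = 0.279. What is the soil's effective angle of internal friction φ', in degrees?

34.3°

K_a = tan²(45° − φ/2) ⇒ 45° − φ/2 = arctan(√0.279) = 27.84°.
φ = 2(45° − 27.84°) = 34.31°.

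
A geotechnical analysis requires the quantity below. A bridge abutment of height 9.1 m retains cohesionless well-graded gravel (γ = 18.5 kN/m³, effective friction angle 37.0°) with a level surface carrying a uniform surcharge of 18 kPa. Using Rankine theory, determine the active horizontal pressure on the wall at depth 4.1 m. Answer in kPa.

K_a = (1 − sin φ)/(1 + sin φ) = 0.2486.
σ_v = γz + q = 18.5 × 4.1 + 18 = 93.85 kPa.
σ_h = K_a σ_v = 0.2486 × 93.85 = 23.33 kPa.

23.3 kPa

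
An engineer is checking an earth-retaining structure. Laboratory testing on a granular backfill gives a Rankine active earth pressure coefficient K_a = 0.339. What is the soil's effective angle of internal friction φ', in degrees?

29.6°

K_a = tan²(45° − φ/2) ⇒ 45° − φ/2 = arctan(√0.339) = 30.21°.
φ = 2(45° − 30.21°) = 29.58°.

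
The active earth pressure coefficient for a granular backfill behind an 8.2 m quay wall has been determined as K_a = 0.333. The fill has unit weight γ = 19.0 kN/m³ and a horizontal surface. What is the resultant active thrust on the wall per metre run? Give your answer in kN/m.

P = ½ K_a γ H² = 0.5 × 0.333 × 19.0 × 8.2² = 212.7 kN/m.

213 kN/m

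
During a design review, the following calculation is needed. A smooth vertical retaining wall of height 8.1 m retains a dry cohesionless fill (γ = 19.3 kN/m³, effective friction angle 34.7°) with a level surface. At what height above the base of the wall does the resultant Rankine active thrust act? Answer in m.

2.70 m

K_a = 0.2745.
The pressure distribution is triangular, so the resultant acts at H/3 above the base = 8.1/3 = 2.700 m.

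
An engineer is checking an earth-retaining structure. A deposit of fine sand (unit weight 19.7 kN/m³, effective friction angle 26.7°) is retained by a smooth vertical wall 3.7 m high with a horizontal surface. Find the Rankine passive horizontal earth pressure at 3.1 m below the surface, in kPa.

161 kPa

K_p = (1 + sin φ)/(1 − sin φ) = 2.632.
σ_h = K_p γ z = 2.632 × 19.7 × 3.1 = 160.7 kPa.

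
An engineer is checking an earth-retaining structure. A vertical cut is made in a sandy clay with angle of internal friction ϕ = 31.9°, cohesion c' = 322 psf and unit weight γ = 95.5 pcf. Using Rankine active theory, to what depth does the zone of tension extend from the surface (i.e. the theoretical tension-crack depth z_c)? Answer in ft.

12.1 ft

K_a = tan²(45° − 31.9°/2) = 0.3085; √K_a = 0.5555.
The active pressure is zero where K_a γ z = 2c√K_a, so z_c = 2c/(γ√K_a) = 2×322/(95.5×0.5555) = 12.14 ft.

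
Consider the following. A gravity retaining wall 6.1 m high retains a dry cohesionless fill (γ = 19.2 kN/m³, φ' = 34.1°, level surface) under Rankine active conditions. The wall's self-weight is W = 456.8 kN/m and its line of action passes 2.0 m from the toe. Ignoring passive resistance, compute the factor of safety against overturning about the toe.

K_a = tan²(45° − 34.1°/2) = 0.2815.
P_a = ½K_aγH² = 0.5×0.2815×19.2×6.1² = 100.6 kN/m, acting at H/3 = 2.033 m above the base.
Overturning moment M_o = P_a × H/3 = 100.6 × 2.033 = 204.5.
Resisting moment M_r = W × 2.0 = 456.8 × 2.0 = 913.6.
FS_overturning = M_r/M_o = 913.6/204.5 = 4.468.

4.47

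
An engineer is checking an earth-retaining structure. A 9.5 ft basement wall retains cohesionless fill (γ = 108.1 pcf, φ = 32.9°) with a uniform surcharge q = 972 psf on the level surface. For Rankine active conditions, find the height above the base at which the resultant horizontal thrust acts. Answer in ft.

4.20 ft

K_a = 0.2960.
Triangular part P₁ = ½K_aγH² = 1444 at H/3 = 3.167 ft; rectangular part P₂ = K_a q H = 2734 at H/2 = 4.750 ft.
ȳ = (P₁·3.167 + P₂·4.750)/(P₁+P₂) = 4.203 ft.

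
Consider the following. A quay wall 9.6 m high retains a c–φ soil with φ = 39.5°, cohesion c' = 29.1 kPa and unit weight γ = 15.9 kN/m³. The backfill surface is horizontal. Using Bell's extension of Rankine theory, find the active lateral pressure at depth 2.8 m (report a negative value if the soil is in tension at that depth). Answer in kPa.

-17.5 kPa

K_a = (1 − sin φ)/(1 + sin φ) = 0.2224.
σ_a = K_a γ z − 2c√K_a = 0.2224×15.9×2.8 − 2×29.1×0.4716 = -17.55 kPa.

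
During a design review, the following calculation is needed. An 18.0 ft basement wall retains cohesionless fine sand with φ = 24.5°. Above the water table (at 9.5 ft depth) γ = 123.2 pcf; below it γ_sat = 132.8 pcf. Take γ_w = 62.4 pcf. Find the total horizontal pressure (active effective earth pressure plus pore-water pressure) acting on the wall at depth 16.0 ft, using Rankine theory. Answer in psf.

1080 psf

K_a = (1 − sin φ)/(1 + sin φ) = 0.4137.
γ' = 132.8 − 62.4 = 70.40 pcf.
Effective vertical stress at 16.0 ft: σ'_v = 123.2×9.5 + 70.40×6.50 = 1628 psf.
σ'_h = K_a σ'_v = 0.4137 × 1628 = 673.6 psf; u = γ_w × 6.50 = 405.6 psf.
Total σ_h = 673.6 + 405.6 = 1079 psf.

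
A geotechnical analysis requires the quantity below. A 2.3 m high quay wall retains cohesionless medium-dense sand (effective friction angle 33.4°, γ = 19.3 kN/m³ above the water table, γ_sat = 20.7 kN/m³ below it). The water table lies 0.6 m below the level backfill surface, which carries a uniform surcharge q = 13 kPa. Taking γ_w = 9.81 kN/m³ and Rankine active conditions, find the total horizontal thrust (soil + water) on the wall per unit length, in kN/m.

34.1 kN/m

K_a = tan²(45° − φ/2) = 0.2899.
γ' = 20.7 − 9.81 = 10.89 kN/m³. h₂ = H − d_w = 1.7 m.
σ'_h: at surface K_a·q = 3.769; at WT K_a(q+γd_w) = 7.126; at base K_a(q+γd_w+γ'h₂) = 12.49 kPa.
P₁ = ½(3.769+7.126)×0.6 = 3.269; P₂ = ½(7.126+12.49)×1.7 = 16.68; P_w = ½γ_w h₂² = 14.18.
Total = 3.269+16.68+14.18 = 34.12 kN/m.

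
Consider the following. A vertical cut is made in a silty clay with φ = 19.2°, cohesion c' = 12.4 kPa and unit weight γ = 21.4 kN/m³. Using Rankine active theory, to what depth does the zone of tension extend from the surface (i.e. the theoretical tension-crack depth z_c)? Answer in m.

K_a = tan²(45° − 19.2°/2) = 0.5050; √K_a = 0.7107.
The active pressure is zero where K_a γ z = 2c√K_a, so z_c = 2c/(γ√K_a) = 2×12.4/(21.4×0.7107) = 1.631 m.

1.63 m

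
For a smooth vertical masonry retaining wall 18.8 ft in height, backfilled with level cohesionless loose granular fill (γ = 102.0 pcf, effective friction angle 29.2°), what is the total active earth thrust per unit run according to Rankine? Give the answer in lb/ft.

K_a = tan²(45° − φ/2) = 0.3442.
P_a = ½ K_a γ H² = 0.5 × 0.3442 × 102.0 × 18.8² = 6205 lb/ft.

6200 lb/ft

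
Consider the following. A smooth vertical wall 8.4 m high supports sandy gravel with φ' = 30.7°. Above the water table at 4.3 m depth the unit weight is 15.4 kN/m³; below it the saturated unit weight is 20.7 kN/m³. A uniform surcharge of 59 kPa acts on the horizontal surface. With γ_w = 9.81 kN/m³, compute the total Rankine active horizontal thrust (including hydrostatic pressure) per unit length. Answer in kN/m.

K_a = tan²(45° − φ/2) = 0.3240.
γ' = 20.7 − 9.81 = 10.89 kN/m³. h₂ = H − d_w = 4.1 m.
σ'_h: at surface K_a·q = 19.12; at WT K_a(q+γd_w) = 40.57; at base K_a(q+γd_w+γ'h₂) = 55.04 kPa.
P₁ = ½(19.12+40.57)×4.3 = 128.3; P₂ = ½(40.57+55.04)×4.1 = 196.0; P_w = ½γ_w h₂² = 82.45.
Total = 128.3+196.0+82.45 = 406.8 kN/m.

407 kN/m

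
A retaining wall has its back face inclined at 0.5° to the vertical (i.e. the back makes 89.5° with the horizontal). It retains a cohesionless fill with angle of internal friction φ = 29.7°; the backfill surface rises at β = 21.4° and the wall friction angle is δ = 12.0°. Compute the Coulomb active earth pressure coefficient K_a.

0.445

K_a = sin²(α+φ) / [sin²α · sin(α−δ) · (1 + √{sin(φ+δ)sin(φ−β) / (sin(α−δ)sin(α+β))})²].
With α = 89.5°, φ = 29.7°, δ = 12.0°, β = 21.4°: K_a = 0.4449.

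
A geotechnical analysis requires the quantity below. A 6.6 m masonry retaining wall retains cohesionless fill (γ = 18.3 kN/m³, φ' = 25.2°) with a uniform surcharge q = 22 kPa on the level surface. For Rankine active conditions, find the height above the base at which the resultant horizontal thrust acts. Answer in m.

K_a = 0.4027.
Triangular part P₁ = ½K_aγH² = 160.5 at H/3 = 2.200 m; rectangular part P₂ = K_a q H = 58.48 at H/2 = 3.300 m.
ȳ = (P₁·2.200 + P₂·3.300)/(P₁+P₂) = 2.494 m.

2.49 m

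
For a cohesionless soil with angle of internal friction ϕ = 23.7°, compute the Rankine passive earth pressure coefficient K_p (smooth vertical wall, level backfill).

2.34

K_p = (1 + sin φ)/(1 − sin φ) = tan²(45° + 23.7°/2) = 2.344.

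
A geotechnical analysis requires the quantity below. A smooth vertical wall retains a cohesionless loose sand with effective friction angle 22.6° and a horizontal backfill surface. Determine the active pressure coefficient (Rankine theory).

K_a = tan²(45° − φ/2) = tan²(33.70°) = 0.4448.

0.445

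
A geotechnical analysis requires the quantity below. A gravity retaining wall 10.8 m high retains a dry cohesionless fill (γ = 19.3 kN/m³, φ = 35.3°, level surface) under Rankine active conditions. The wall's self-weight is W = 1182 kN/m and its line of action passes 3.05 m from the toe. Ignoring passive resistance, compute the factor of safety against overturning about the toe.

3.33

K_a = tan²(45° − 35.3°/2) = 0.2675.
P_a = ½K_aγH² = 0.5×0.2675×19.3×10.8² = 301.1 kN/m, acting at H/3 = 3.600 m above the base.
Overturning moment M_o = P_a × H/3 = 301.1 × 3.600 = 1084.
Resisting moment M_r = W × 3.05 = 1182 × 3.05 = 3605.
FS_overturning = M_r/M_o = 3605/1084 = 3.325.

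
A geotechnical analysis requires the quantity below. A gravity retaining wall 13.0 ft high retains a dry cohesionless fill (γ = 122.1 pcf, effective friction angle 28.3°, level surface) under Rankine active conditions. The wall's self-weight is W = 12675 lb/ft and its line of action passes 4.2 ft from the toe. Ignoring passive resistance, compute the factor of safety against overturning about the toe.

K_a = tan²(45° − 28.3°/2) = 0.3568.
P_a = ½K_aγH² = 0.5×0.3568×122.1×13.0² = 3681 lb/ft, acting at H/3 = 4.333 ft above the base.
Overturning moment M_o = P_a × H/3 = 3681 × 4.333 = 15950.
Resisting moment M_r = W × 4.2 = 12675 × 4.2 = 53240.
FS_overturning = M_r/M_o = 53240/15950 = 3.337.

3.34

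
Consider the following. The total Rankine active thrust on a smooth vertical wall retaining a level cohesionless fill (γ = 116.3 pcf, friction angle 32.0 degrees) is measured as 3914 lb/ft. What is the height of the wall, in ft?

K_a = 0.3073. P_a = ½ K_a γ H² ⇒ H = √(2P_a/(K_a γ)).
H = √(2×3914/(0.3073×116.3)) = 14.80 ft.

14.8 ft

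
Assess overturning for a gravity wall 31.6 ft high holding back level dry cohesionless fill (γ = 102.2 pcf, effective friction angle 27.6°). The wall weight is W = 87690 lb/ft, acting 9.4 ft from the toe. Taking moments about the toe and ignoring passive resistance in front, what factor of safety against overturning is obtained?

4.18

K_a = tan²(45° − 27.6°/2) = 0.3668.
P_a = ½K_aγH² = 0.5×0.3668×102.2×31.6² = 18720 lb/ft, acting at H/3 = 10.53 ft above the base.
Overturning moment M_o = P_a × H/3 = 18720 × 10.53 = 197100.
Resisting moment M_r = W × 9.4 = 87690 × 9.4 = 824300.
FS_overturning = M_r/M_o = 824300/197100 = 4.181.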